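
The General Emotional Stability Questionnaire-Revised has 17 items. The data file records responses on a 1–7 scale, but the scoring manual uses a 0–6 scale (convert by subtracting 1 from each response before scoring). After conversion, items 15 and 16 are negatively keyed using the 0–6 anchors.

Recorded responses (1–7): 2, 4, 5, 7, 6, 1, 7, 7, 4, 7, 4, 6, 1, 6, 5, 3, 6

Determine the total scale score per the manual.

64

Convert to 0–6: 1, 3, 4, 6, 5, 0, 6, 6, 3, 6, 3, 5, 0, 5, 4, 2, 5
Reverse-coded (reverse-coded value = 6 − response):
  item 15: 6 − 4 = 2
  item 16: 6 − 2 = 4
Scored: 1, 3, 4, 6, 5, 0, 6, 6, 3, 6, 3, 5, 0, 5, 2, 4, 5
Total = 64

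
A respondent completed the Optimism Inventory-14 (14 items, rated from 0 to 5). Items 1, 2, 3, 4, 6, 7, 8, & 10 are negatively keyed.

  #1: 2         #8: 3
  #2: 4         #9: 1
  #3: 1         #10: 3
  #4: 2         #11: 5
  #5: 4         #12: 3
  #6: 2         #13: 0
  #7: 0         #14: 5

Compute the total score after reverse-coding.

Reverse-coded items (reverse-coded value = 5 − response):
  item 1: 5 − 2 = 3
  item 2: 5 − 4 = 1
  item 3: 5 − 1 = 4
  item 4: 5 − 2 = 3
  item 6: 5 − 2 = 3
  item 7: 5 − 0 = 5
  item 8: 5 − 3 = 2
  item 10: 5 − 3 = 2
After reverse-coding: 3, 1, 4, 3, 4, 3, 5, 2, 1, 2, 5, 3, 0, 5
Total = 3 + 1 + 4 + 3 + 4 + 3 + 5 + 2 + 1 + 2 + 5 + 3 + 0 + 5 = 41

41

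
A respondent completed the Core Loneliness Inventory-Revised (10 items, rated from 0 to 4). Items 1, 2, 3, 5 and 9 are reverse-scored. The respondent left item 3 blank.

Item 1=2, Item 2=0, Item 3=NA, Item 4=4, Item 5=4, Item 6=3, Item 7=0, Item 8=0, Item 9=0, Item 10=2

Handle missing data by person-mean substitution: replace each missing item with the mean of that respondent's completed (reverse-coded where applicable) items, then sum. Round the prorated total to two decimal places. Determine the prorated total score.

21.11

Reverse-coded (on a 0–4 scale, reversed = 4 − raw):
  item 1: 4 − 2 = 2
  item 2: 4 − 0 = 4
  item 5: 4 − 4 = 0
  item 9: 4 − 0 = 4
Completed scored items (9 of 10): 2, 4, 4, 0, 3, 0, 0, 4, 2; sum = 19.
Person mean = 19 / 9 ≈ 2.1111
Prorated total = (19 / 9) × 10 = 21.11 (to 2 dp)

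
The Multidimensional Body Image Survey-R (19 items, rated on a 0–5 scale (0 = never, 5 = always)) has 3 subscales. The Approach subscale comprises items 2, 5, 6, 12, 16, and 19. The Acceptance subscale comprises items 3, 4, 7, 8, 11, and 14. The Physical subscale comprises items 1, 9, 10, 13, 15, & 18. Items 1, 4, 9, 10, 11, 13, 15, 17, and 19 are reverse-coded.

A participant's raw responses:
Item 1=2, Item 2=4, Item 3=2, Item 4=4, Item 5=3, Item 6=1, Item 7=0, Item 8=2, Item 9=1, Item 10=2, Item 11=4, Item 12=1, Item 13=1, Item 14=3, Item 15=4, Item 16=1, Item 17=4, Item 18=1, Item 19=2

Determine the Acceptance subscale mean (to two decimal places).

1.50

Acceptance items: 3, 4, 7, 8, 11, 14.
Of these, items 4 and 11 are reverse-coded; on a 0–5 scale, reversed = 5 − raw.
  item 3: 2
  item 4: 5 − 4 = 1
  item 7: 0
  item 8: 2
  item 11: 5 − 4 = 1
  item 14: 3
Sum = 2 + 1 + 0 + 2 + 1 + 3 = 9
Mean = 9 / 6 = 1.50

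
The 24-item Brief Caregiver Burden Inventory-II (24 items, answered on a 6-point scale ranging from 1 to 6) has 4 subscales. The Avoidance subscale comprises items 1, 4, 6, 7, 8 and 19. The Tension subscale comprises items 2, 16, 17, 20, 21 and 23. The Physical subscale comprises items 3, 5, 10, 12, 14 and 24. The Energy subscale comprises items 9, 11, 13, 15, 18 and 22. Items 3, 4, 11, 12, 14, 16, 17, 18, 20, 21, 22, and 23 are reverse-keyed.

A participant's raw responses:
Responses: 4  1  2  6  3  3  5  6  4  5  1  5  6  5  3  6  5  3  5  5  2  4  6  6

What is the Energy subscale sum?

Energy items: 9, 11, 13, 15, 18, 22.
Of these, items 11, 18, & 22 are reverse-keyed; reverse-coded value = 7 − response.
  item 9: 4
  item 11: 7 − 1 = 6
  item 13: 6
  item 15: 3
  item 18: 7 − 3 = 4
  item 22: 7 − 4 = 3
Sum = 4 + 6 + 6 + 3 + 4 + 3 = 26

26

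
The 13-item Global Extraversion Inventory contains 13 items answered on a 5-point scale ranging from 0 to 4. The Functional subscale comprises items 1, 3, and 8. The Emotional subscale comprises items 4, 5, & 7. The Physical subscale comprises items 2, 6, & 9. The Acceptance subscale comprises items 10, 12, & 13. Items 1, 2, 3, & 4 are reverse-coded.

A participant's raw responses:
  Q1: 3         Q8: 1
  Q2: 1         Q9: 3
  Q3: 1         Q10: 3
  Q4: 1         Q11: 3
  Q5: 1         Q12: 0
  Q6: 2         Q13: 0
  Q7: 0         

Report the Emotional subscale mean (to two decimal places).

Emotional items: 4, 5, 7.
Of these, item 4 is reverse-coded; reversed = (0+4) − raw = 4 − raw.
  item 4: 4 − 1 = 3
  item 5: 1
  item 7: 0
Sum = 3 + 1 + 0 = 4
Mean = 4 / 3 = 1.33

1.33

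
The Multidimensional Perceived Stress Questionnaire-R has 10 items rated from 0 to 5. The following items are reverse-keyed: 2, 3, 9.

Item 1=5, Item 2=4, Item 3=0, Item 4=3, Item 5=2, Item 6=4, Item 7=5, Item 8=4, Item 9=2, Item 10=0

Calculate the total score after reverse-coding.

Reverse-coded items (on a 0–5 scale, reversed = 5 − raw):
  item 2: 5 − 4 = 1
  item 3: 5 − 0 = 5
  item 9: 5 − 2 = 3
Scored responses: 5, 1, 5, 3, 2, 4, 5, 4, 3, 0
Total = 5 + 1 + 5 + 3 + 2 + 4 + 5 + 4 + 3 + 0 = 32

32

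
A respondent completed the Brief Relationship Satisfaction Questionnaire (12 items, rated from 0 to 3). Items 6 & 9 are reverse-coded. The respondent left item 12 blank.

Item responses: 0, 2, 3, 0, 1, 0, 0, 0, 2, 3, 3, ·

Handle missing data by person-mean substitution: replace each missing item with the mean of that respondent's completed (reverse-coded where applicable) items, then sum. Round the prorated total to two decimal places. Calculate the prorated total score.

17.45

Reverse-coded (on a 0–3 scale, reversed = 3 − raw):
  item 6: 3 − 0 = 3
  item 9: 3 − 2 = 1
Completed scored items (11 of 12): 0, 2, 3, 0, 1, 3, 0, 0, 1, 3, 3; sum = 16.
Person mean = 16 / 11 ≈ 1.4545
Prorated total = (16 / 11) × 12 = 17.45 (to 2 dp)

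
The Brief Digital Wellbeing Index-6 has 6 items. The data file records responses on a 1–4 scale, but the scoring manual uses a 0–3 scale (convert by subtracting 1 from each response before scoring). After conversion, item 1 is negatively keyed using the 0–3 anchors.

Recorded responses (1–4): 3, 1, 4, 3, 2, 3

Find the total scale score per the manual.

9

Convert to 0–3: 2, 0, 3, 2, 1, 2
Reverse-coded (on a 0–3 scale, reversed = 3 − raw):
  item 1: 3 − 2 = 1
Scored: 1, 0, 3, 2, 1, 2
Total = 9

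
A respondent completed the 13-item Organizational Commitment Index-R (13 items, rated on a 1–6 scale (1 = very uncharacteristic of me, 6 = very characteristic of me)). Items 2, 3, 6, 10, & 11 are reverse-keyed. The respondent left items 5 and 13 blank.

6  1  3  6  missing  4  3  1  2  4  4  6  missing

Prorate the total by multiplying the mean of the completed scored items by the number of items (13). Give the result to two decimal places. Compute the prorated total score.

50.82

Reverse-coded (reverse-coded value = 7 − response):
  item 2: 7 − 1 = 6
  item 3: 7 − 3 = 4
  item 6: 7 − 4 = 3
  item 10: 7 − 4 = 3
  item 11: 7 − 4 = 3
Completed scored items (11 of 13): 6, 6, 4, 6, 3, 3, 1, 2, 3, 3, 6; sum = 43.
Person mean = 43 / 11 ≈ 3.9091
Prorated total = (43 / 11) × 13 = 50.82 (to 2 dp)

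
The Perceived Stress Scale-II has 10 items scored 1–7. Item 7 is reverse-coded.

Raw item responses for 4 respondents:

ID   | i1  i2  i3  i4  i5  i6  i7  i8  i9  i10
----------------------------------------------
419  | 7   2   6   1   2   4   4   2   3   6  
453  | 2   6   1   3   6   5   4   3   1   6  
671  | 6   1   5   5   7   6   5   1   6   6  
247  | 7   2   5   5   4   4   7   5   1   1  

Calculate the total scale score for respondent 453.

37

Respondent 453 raw: 2, 6, 1, 3, 6, 5, 4, 3, 1, 6.
Reverse-coded (reverse-coded value = 8 − response):
  item 1: 2
  item 2: 6
  item 3: 1
  item 4: 3
  item 5: 6
  item 6: 5
  item 7: 8 − 4 = 4
  item 8: 3
  item 9: 1
  item 10: 6
Sum = 2 + 6 + 1 + 3 + 6 + 5 + 4 + 3 + 1 + 6 = 37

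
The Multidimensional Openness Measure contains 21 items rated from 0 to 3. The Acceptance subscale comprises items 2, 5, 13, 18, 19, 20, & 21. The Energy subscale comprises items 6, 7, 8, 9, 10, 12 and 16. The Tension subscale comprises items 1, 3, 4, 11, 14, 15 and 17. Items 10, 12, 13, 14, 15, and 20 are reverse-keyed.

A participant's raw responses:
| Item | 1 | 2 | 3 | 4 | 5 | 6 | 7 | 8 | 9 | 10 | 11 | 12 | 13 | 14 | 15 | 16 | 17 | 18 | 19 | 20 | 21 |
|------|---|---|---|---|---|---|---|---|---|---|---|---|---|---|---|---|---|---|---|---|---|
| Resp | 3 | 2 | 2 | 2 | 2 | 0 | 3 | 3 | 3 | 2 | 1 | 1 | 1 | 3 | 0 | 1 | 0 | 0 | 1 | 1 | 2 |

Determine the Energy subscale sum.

13

Energy items: 6, 7, 8, 9, 10, 12, 16.
Of these, items 10 and 12 are reverse-keyed; reversed = (0+3) − raw = 3 − raw.
  item 6: 0
  item 7: 3
  item 8: 3
  item 9: 3
  item 10: 3 − 2 = 1
  item 12: 3 − 1 = 2
  item 16: 1
Sum = 0 + 3 + 3 + 3 + 1 + 2 + 1 = 13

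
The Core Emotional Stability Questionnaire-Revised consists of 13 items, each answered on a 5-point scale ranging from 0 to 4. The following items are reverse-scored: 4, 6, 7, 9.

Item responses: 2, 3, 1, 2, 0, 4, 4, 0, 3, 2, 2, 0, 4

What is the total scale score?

Raw sum = 27. Reverse-scored items: 4, 6, 7, 9; their raw sum = 13.
Each reversal replaces raw with 4 − raw, changing the total by 4 − 2·raw per item.
Total = 27 + 4·4 − 2·13 = 27 + 16 − 26 = 17

17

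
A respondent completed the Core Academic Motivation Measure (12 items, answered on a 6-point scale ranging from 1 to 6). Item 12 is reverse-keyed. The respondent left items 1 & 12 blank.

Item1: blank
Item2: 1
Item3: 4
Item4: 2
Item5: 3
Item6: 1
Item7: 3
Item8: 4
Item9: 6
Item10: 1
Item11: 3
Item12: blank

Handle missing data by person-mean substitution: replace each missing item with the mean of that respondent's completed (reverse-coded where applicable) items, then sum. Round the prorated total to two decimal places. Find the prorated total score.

Reverse-coded (reversed = (1+6) − raw = 7 − raw):
Completed scored items (10 of 12): 1, 4, 2, 3, 1, 3, 4, 6, 1, 3; sum = 28.
Person mean = 28 / 10 ≈ 2.8000
Prorated total = (28 / 10) × 12 = 33.60 (to 2 dp)

33.60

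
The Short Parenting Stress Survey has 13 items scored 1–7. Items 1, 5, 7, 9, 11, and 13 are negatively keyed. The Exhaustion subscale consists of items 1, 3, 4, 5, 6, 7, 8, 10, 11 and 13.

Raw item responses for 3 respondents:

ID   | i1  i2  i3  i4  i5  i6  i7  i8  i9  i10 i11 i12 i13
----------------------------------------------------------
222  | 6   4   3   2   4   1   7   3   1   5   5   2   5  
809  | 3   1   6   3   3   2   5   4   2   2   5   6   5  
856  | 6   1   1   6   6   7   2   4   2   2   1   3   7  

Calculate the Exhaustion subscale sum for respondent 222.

27

Respondent 222 raw: 6, 4, 3, 2, 4, 1, 7, 3, 1, 5, 5, 2, 5.
Exhaustion items: 1, 3, 4, 5, 6, 7, 8, 10, 11, 13.
Reverse-coded (reversed = (1+7) − raw = 8 − raw):
  item 1: 8 − 6 = 2
  item 3: 3
  item 4: 2
  item 5: 8 − 4 = 4
  item 6: 1
  item 7: 8 − 7 = 1
  item 8: 3
  item 10: 5
  item 11: 8 − 5 = 3
  item 13: 8 − 5 = 3
Sum = 2 + 3 + 2 + 4 + 1 + 1 + 3 + 5 + 3 + 3 = 27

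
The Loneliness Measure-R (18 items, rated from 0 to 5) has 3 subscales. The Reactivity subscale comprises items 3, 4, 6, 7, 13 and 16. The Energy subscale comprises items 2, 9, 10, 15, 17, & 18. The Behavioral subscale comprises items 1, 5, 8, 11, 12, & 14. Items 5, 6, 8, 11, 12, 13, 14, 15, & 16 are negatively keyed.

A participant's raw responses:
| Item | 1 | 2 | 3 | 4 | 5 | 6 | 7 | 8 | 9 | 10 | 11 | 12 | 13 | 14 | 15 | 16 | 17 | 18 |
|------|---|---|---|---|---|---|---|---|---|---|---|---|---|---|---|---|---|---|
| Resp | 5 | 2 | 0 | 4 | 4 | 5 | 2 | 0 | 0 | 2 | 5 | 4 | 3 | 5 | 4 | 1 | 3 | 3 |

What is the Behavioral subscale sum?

Behavioral items: 1, 5, 8, 11, 12, 14.
Of these, items 5, 8, 11, 12, & 14 are negatively keyed; reverse-coded value = 5 − response.
  item 1: 5
  item 5: 5 − 4 = 1
  item 8: 5 − 0 = 5
  item 11: 5 − 5 = 0
  item 12: 5 − 4 = 1
  item 14: 5 − 5 = 0
Sum = 5 + 1 + 5 + 0 + 1 + 0 = 12

12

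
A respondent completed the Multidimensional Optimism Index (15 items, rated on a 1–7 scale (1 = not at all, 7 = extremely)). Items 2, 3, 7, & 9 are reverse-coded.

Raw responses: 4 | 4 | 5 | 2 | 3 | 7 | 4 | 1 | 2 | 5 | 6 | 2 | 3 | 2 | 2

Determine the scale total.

Raw sum = 52. Reverse-coded items: 2, 3, 7, 9; their raw sum = 15.
Each reversal replaces raw with 8 − raw, changing the total by 8 − 2·raw per item.
Total = 52 + 4·8 − 2·15 = 52 + 32 − 30 = 54

54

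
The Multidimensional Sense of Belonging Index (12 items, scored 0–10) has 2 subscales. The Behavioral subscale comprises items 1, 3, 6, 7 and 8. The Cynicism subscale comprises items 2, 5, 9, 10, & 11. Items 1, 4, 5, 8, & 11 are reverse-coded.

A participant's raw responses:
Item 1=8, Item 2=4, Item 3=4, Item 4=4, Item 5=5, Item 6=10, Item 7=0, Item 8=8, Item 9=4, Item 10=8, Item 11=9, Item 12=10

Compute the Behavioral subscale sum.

18

Behavioral items: 1, 3, 6, 7, 8.
Of these, items 1 & 8 are reverse-coded; on a 0–10 scale, reversed = 10 − raw.
  item 1: 10 − 8 = 2
  item 3: 4
  item 6: 10
  item 7: 0
  item 8: 10 − 8 = 2
Sum = 2 + 4 + 10 + 0 + 2 = 18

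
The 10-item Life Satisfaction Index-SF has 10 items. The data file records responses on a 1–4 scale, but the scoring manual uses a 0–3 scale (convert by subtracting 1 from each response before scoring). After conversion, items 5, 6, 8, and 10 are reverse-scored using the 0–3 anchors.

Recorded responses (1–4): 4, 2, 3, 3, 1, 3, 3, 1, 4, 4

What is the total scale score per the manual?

Convert to 0–3: 3, 1, 2, 2, 0, 2, 2, 0, 3, 3
Reverse-coded (on a 0–3 scale, reversed = 3 − raw):
  item 5: 3 − 0 = 3
  item 6: 3 − 2 = 1
  item 8: 3 − 0 = 3
  item 10: 3 − 3 = 0
Scored: 3, 1, 2, 2, 3, 1, 2, 3, 3, 0
Total = 20

20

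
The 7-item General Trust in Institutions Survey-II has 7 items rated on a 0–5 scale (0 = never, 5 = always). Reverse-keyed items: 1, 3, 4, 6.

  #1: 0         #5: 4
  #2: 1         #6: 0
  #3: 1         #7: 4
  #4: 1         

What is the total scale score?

27

Apply reverse scoring (reversed = (0+5) − raw = 5 − raw):
  item 1: 5 − 0 = 5
  item 3: 5 − 1 = 4
  item 4: 5 − 1 = 4
  item 6: 5 − 0 = 5
Scored items: 5, 1, 4, 4, 4, 5, 4
Total = 5 + 1 + 4 + 4 + 4 + 5 + 4 = 27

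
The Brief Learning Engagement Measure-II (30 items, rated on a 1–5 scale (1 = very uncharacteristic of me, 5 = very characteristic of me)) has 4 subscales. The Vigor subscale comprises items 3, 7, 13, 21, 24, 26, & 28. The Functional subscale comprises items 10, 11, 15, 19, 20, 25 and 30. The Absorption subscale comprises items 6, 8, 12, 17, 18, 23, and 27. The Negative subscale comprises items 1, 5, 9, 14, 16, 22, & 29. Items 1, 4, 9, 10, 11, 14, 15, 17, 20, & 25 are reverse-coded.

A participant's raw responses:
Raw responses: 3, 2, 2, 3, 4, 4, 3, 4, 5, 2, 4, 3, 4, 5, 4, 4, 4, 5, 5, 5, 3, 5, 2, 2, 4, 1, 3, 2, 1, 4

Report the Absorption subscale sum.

23

Absorption items: 6, 8, 12, 17, 18, 23, 27.
Of these, item 17 is reverse-coded; on a 1–5 scale, reversed = 6 − raw.
  item 6: 4
  item 8: 4
  item 12: 3
  item 17: 6 − 4 = 2
  item 18: 5
  item 23: 2
  item 27: 3
Sum = 4 + 4 + 3 + 2 + 5 + 2 + 3 = 23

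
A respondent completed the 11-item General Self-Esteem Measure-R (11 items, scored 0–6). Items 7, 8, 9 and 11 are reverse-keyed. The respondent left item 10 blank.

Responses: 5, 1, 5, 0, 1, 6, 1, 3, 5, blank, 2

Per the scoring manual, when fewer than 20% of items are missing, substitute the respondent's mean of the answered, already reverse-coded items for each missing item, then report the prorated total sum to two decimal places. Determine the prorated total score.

Reverse-coded (on a 0–6 scale, reversed = 6 − raw):
  item 7: 6 − 1 = 5
  item 8: 6 − 3 = 3
  item 9: 6 − 5 = 1
  item 11: 6 − 2 = 4
Completed scored items (10 of 11): 5, 1, 5, 0, 1, 6, 5, 3, 1, 4; sum = 31.
Person mean = 31 / 10 ≈ 3.1000
Prorated total = (31 / 10) × 11 = 34.10 (to 2 dp)

34.10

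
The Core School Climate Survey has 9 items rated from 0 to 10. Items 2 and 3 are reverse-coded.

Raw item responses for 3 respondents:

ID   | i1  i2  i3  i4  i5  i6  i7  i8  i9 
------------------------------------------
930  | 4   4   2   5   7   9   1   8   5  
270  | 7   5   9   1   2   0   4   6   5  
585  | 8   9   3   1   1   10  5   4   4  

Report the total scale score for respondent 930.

53

Respondent 930 raw: 4, 4, 2, 5, 7, 9, 1, 8, 5.
Reverse-coded (reverse-coded value = 10 − response):
  item 1: 4
  item 2: 10 − 4 = 6
  item 3: 10 − 2 = 8
  item 4: 5
  item 5: 7
  item 6: 9
  item 7: 1
  item 8: 8
  item 9: 5
Sum = 4 + 6 + 8 + 5 + 7 + 9 + 1 + 8 + 5 = 53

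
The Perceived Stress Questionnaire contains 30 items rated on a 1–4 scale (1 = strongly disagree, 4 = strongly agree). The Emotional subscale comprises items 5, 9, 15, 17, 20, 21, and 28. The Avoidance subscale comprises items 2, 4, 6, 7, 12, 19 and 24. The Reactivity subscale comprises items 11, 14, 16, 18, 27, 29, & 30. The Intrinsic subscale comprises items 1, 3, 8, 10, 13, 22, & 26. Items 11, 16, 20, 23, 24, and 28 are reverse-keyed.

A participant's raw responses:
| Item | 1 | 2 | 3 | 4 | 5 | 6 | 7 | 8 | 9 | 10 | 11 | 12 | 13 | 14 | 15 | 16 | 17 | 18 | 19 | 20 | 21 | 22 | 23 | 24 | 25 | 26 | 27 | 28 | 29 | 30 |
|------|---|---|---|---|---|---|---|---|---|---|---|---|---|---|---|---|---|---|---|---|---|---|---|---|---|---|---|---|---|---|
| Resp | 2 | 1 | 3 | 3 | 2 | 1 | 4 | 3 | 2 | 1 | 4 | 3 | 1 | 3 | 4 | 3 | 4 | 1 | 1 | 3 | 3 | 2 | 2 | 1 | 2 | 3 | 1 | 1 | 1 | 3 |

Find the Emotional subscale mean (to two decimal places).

Emotional items: 5, 9, 15, 17, 20, 21, 28.
Of these, items 20 and 28 are reverse-keyed; on a 1–4 scale, reversed = 5 − raw.
  item 5: 2
  item 9: 2
  item 15: 4
  item 17: 4
  item 20: 5 − 3 = 2
  item 21: 3
  item 28: 5 − 1 = 4
Sum = 2 + 2 + 4 + 4 + 2 + 3 + 4 = 21
Mean = 21 / 7 = 3.00

3.00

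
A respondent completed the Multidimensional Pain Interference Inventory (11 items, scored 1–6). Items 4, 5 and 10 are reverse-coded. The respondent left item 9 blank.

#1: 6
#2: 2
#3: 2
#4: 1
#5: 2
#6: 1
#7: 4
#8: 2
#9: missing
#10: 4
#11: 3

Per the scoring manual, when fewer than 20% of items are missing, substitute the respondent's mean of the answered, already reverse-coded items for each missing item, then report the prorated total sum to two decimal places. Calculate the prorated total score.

Reverse-coded (reversed = (1+6) − raw = 7 − raw):
  item 4: 7 − 1 = 6
  item 5: 7 − 2 = 5
  item 10: 7 − 4 = 3
Completed scored items (10 of 11): 6, 2, 2, 6, 5, 1, 4, 2, 3, 3; sum = 34.
Person mean = 34 / 10 ≈ 3.4000
Prorated total = (34 / 10) × 11 = 37.40 (to 2 dp)

37.40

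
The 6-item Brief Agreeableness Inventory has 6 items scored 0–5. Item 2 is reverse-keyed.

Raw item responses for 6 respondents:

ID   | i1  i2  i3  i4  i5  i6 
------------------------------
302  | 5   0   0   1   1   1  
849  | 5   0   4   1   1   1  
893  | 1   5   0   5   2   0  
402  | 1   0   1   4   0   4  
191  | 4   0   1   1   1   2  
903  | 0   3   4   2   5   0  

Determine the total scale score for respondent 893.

Respondent 893 raw: 1, 5, 0, 5, 2, 0.
Reverse-coded (on a 0–5 scale, reversed = 5 − raw):
  item 1: 1
  item 2: 5 − 5 = 0
  item 3: 0
  item 4: 5
  item 5: 2
  item 6: 0
Sum = 1 + 0 + 0 + 5 + 2 + 0 = 8

8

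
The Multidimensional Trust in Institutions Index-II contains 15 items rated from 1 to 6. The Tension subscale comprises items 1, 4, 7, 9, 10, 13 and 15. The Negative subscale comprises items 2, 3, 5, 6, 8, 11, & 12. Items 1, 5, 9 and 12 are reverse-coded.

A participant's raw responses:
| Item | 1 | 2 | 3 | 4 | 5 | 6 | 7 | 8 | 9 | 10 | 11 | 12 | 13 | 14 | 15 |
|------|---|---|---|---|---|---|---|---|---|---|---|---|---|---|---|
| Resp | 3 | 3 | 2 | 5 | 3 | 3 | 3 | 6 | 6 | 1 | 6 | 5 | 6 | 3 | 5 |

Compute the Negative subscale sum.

Negative items: 2, 3, 5, 6, 8, 11, 12.
Of these, items 5 & 12 are reverse-coded; on a 1–6 scale, reversed = 7 − raw.
  item 2: 3
  item 3: 2
  item 5: 7 − 3 = 4
  item 6: 3
  item 8: 6
  item 11: 6
  item 12: 7 − 5 = 2
Sum = 3 + 2 + 4 + 3 + 6 + 6 + 2 = 26

26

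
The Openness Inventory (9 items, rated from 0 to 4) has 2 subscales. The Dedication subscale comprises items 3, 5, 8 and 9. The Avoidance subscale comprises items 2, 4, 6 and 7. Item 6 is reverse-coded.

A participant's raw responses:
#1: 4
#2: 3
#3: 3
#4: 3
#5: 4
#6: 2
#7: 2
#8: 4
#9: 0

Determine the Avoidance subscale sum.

Avoidance items: 2, 4, 6, 7.
Of these, item 6 is reverse-coded; reversed = (0+4) − raw = 4 − raw.
  item 2: 3
  item 4: 3
  item 6: 4 − 2 = 2
  item 7: 2
Sum = 3 + 3 + 2 + 2 = 10

10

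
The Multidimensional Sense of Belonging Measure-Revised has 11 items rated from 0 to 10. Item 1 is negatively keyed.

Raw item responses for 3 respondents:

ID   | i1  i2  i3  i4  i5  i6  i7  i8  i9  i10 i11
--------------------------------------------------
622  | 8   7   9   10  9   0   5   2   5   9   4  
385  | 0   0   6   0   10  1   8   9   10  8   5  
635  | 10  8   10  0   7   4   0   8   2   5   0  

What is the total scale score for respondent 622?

62

Respondent 622 raw: 8, 7, 9, 10, 9, 0, 5, 2, 5, 9, 4.
Reverse-coded (reverse-coded value = 10 − response):
  item 1: 10 − 8 = 2
  item 2: 7
  item 3: 9
  item 4: 10
  item 5: 9
  item 6: 0
  item 7: 5
  item 8: 2
  item 9: 5
  item 10: 9
  item 11: 4
Sum = 2 + 7 + 9 + 10 + 9 + 0 + 5 + 2 + 5 + 9 + 4 = 62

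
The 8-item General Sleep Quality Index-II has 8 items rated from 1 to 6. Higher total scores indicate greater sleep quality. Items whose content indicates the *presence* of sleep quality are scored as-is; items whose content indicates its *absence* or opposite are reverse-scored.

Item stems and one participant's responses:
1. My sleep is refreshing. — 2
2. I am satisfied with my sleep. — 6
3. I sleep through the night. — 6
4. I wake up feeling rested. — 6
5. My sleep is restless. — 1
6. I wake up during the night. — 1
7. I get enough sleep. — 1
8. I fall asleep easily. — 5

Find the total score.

38

Items 5, 6 describe the absence/opposite of sleep quality → reverse-score.
on a 1–6 scale, reversed = 7 − raw.
  item 1: 2
  item 2: 6
  item 3: 6
  item 4: 6
  item 5: 7 − 1 = 6
  item 6: 7 − 1 = 6
  item 7: 1
  item 8: 5
Total = 2 + 6 + 6 + 6 + 6 + 6 + 1 + 5 = 38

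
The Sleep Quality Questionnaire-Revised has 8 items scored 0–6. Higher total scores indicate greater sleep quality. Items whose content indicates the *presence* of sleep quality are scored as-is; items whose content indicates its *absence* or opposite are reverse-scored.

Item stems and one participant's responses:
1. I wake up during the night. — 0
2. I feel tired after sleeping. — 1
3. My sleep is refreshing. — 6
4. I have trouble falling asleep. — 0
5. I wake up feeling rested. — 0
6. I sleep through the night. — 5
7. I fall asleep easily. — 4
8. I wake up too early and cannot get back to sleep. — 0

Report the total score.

38

Items 1, 2, 4, 8 describe the absence/opposite of sleep quality → reverse-score.
reverse-coded value = 6 − response.
  item 1: 6 − 0 = 6
  item 2: 6 − 1 = 5
  item 3: 6
  item 4: 6 − 0 = 6
  item 5: 0
  item 6: 5
  item 7: 4
  item 8: 6 − 0 = 6
Total = 6 + 5 + 6 + 6 + 0 + 5 + 4 + 6 = 38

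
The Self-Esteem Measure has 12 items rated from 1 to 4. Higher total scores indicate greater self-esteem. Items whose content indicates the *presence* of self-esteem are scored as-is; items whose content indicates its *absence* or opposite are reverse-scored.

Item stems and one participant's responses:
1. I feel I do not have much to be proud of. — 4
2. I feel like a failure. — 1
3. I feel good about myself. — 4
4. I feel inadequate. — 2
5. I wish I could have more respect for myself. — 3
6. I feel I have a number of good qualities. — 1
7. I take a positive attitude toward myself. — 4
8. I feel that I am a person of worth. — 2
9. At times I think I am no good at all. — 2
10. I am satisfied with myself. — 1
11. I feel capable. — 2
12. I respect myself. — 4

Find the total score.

31

Items 1, 2, 4, 5, 9 describe the absence/opposite of self-esteem → reverse-score.
on a 1–4 scale, reversed = 5 − raw.
  item 1: 5 − 4 = 1
  item 2: 5 − 1 = 4
  item 3: 4
  item 4: 5 − 2 = 3
  item 5: 5 − 3 = 2
  item 6: 1
  item 7: 4
  item 8: 2
  item 9: 5 − 2 = 3
  item 10: 1
  item 11: 2
  item 12: 4
Total = 1 + 4 + 4 + 3 + 2 + 1 + 4 + 2 + 3 + 1 + 2 + 4 = 31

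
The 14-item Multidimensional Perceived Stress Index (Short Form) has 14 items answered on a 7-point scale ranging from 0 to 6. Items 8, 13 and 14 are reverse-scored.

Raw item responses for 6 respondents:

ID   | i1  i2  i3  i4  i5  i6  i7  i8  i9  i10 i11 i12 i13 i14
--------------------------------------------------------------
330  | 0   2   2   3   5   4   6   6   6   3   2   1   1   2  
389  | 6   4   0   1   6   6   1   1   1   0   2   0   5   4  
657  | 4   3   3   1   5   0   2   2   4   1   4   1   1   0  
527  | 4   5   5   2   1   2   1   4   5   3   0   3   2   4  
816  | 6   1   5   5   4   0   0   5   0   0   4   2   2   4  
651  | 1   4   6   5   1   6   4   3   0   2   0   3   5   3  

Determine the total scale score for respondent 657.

43

Respondent 657 raw: 4, 3, 3, 1, 5, 0, 2, 2, 4, 1, 4, 1, 1, 0.
Reverse-coded (reverse-coded value = 6 − response):
  item 1: 4
  item 2: 3
  item 3: 3
  item 4: 1
  item 5: 5
  item 6: 0
  item 7: 2
  item 8: 6 − 2 = 4
  item 9: 4
  item 10: 1
  item 11: 4
  item 12: 1
  item 13: 6 − 1 = 5
  item 14: 6 − 0 = 6
Sum = 4 + 3 + 3 + 1 + 5 + 0 + 2 + 4 + 4 + 1 + 4 + 1 + 5 + 6 = 43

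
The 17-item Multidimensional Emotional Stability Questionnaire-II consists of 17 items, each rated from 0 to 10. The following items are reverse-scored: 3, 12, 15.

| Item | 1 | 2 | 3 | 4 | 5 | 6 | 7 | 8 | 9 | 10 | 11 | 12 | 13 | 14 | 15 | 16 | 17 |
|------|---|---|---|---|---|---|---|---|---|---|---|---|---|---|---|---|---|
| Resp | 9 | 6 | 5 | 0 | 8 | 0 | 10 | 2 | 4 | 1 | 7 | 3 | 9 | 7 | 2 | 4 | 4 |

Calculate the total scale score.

Reversing items 3, 12, & 15 with 10 − raw:
Total = 9 + 6 + (10−5) + 0 + 8 + 0 + 10 + 2 + 4 + 1 + 7 + (10−3) + 9 + 7 + (10−2) + 4 + 4
      = 9 + 6 + 5 + 0 + 8 + 0 + 10 + 2 + 4 + 1 + 7 + 7 + 9 + 7 + 8 + 4 + 4 = 91

91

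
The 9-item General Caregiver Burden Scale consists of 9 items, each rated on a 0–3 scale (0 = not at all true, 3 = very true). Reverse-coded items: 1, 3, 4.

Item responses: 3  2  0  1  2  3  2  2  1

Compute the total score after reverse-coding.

Reverse-coded items (reversed = (0+3) − raw = 3 − raw):
  item 1: 3 − 3 = 0
  item 3: 3 − 0 = 3
  item 4: 3 − 1 = 2
Scored items: 0, 2, 3, 2, 2, 3, 2, 2, 1
Total = 0 + 2 + 3 + 2 + 2 + 3 + 2 + 2 + 1 = 17

17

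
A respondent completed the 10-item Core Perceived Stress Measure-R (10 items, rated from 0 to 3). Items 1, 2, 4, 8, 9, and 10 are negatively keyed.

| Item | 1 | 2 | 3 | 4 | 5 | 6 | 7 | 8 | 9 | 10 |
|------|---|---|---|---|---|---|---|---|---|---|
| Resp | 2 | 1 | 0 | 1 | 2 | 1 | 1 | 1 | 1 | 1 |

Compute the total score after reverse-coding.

15

Reversing items 1, 2, 4, 8, 9, and 10 with 3 − raw:
Total = (3−2) + (3−1) + 0 + (3−1) + 2 + 1 + 1 + (3−1) + (3−1) + (3−1)
      = 1 + 2 + 0 + 2 + 2 + 1 + 1 + 2 + 2 + 2 = 15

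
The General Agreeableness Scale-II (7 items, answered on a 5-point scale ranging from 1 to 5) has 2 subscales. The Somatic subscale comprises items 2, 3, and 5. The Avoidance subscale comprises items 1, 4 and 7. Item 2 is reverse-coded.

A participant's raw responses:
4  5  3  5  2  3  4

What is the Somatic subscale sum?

6

Somatic items: 2, 3, 5.
Of these, item 2 is reverse-coded; on a 1–5 scale, reversed = 6 − raw.
  item 2: 6 − 5 = 1
  item 3: 3
  item 5: 2
Sum = 1 + 3 + 2 = 6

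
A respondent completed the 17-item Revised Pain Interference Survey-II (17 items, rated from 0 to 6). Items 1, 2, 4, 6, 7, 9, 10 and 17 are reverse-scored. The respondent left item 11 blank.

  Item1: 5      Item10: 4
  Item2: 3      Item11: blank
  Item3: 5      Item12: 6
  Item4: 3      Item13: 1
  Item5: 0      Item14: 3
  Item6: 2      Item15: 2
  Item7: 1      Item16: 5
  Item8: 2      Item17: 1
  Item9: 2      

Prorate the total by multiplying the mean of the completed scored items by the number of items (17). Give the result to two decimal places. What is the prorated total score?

Reverse-coded (on a 0–6 scale, reversed = 6 − raw):
  item 1: 6 − 5 = 1
  item 2: 6 − 3 = 3
  item 4: 6 − 3 = 3
  item 6: 6 − 2 = 4
  item 7: 6 − 1 = 5
  item 9: 6 − 2 = 4
  item 10: 6 − 4 = 2
  item 17: 6 − 1 = 5
Completed scored items (16 of 17): 1, 3, 5, 3, 0, 4, 5, 2, 4, 2, 6, 1, 3, 2, 5, 5; sum = 51.
Person mean = 51 / 16 ≈ 3.1875
Prorated total = (51 / 16) × 17 = 54.19 (to 2 dp)

54.19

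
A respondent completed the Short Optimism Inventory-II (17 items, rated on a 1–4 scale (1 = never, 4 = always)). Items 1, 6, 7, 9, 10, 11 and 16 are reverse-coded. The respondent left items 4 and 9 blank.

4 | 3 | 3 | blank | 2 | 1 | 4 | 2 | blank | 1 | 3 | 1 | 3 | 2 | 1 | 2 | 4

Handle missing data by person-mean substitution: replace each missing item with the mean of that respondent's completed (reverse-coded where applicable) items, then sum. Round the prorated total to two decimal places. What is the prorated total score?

40.80

Reverse-coded (reversed = (1+4) − raw = 5 − raw):
  item 1: 5 − 4 = 1
  item 6: 5 − 1 = 4
  item 7: 5 − 4 = 1
  item 10: 5 − 1 = 4
  item 11: 5 − 3 = 2
  item 16: 5 − 2 = 3
Completed scored items (15 of 17): 1, 3, 3, 2, 4, 1, 2, 4, 2, 1, 3, 2, 1, 3, 4; sum = 36.
Person mean = 36 / 15 ≈ 2.4000
Prorated total = (36 / 15) × 17 = 40.80 (to 2 dp)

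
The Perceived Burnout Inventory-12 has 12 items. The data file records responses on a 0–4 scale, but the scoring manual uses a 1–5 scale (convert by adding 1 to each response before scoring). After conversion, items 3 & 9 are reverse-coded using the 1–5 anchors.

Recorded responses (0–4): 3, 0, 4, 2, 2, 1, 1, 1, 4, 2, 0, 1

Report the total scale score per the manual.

Convert to 1–5: 4, 1, 5, 3, 3, 2, 2, 2, 5, 3, 1, 2
Reverse-coded (reverse-coded value = 6 − response):
  item 3: 6 − 5 = 1
  item 9: 6 − 5 = 1
Scored: 4, 1, 1, 3, 3, 2, 2, 2, 1, 3, 1, 2
Total = 25

25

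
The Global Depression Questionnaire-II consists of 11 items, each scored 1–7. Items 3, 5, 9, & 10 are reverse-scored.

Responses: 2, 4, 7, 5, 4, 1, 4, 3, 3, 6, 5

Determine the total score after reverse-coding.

Reverse-coded items (on a 1–7 scale, reversed = 8 − raw):
  item 3: 8 − 7 = 1
  item 5: 8 − 4 = 4
  item 9: 8 − 3 = 5
  item 10: 8 − 6 = 2
Scored responses: 2, 4, 1, 5, 4, 1, 4, 3, 5, 2, 5
Total = 2 + 4 + 1 + 5 + 4 + 1 + 4 + 3 + 5 + 2 + 5 = 36

36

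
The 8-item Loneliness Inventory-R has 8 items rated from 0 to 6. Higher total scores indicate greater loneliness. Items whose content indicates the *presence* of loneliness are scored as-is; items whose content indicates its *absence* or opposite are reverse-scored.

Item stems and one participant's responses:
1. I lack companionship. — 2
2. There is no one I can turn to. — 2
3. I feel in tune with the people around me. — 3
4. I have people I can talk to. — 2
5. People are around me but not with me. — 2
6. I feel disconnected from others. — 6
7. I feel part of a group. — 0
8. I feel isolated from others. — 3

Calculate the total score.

28

Items 3, 4, 7 describe the absence/opposite of loneliness → reverse-score.
reverse-coded value = 6 − response.
  item 1: 2
  item 2: 2
  item 3: 6 − 3 = 3
  item 4: 6 − 2 = 4
  item 5: 2
  item 6: 6
  item 7: 6 − 0 = 6
  item 8: 3
Total = 2 + 2 + 3 + 4 + 2 + 6 + 6 + 3 = 28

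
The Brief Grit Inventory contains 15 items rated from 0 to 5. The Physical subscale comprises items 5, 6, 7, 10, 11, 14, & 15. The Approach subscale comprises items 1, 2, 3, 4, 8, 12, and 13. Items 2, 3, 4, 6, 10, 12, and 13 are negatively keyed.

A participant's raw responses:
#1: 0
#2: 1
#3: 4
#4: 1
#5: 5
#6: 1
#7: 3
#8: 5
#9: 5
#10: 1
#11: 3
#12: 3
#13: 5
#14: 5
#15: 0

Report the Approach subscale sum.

16

Approach items: 1, 2, 3, 4, 8, 12, 13.
Of these, items 2, 3, 4, 12, & 13 are negatively keyed; reverse-coded value = 5 − response.
  item 1: 0
  item 2: 5 − 1 = 4
  item 3: 5 − 4 = 1
  item 4: 5 − 1 = 4
  item 8: 5
  item 12: 5 − 3 = 2
  item 13: 5 − 5 = 0
Sum = 0 + 4 + 1 + 4 + 5 + 2 + 0 = 16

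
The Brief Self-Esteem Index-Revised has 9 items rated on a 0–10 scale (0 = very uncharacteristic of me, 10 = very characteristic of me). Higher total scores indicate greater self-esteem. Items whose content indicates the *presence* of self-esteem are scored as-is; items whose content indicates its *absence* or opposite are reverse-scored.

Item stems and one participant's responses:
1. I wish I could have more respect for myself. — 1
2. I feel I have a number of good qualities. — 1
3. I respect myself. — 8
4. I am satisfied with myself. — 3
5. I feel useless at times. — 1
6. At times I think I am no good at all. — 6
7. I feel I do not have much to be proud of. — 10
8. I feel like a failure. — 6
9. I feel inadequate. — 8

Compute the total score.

40

Items 1, 5, 6, 7, 8, 9 describe the absence/opposite of self-esteem → reverse-score.
reverse-coded value = 10 − response.
  item 1: 10 − 1 = 9
  item 2: 1
  item 3: 8
  item 4: 3
  item 5: 10 − 1 = 9
  item 6: 10 − 6 = 4
  item 7: 10 − 10 = 0
  item 8: 10 − 6 = 4
  item 9: 10 − 8 = 2
Total = 9 + 1 + 8 + 3 + 9 + 4 + 0 + 4 + 2 = 40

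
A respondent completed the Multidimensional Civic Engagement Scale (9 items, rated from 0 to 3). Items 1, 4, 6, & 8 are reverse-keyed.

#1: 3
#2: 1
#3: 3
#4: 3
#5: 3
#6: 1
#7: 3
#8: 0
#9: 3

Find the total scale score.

Apply reverse scoring (on a 0–3 scale, reversed = 3 − raw):
  item 1: 3 − 3 = 0
  item 4: 3 − 3 = 0
  item 6: 3 − 1 = 2
  item 8: 3 − 0 = 3
Scored items: 0, 1, 3, 0, 3, 2, 3, 3, 3
Total = 0 + 1 + 3 + 0 + 3 + 2 + 3 + 3 + 3 = 18

18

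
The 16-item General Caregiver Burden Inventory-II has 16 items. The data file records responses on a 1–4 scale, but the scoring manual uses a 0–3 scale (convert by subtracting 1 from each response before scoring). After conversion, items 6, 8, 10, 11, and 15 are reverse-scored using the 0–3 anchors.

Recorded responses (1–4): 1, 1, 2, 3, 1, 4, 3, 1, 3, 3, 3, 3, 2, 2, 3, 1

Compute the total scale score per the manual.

Convert to 0–3: 0, 0, 1, 2, 0, 3, 2, 0, 2, 2, 2, 2, 1, 1, 2, 0
Reverse-coded (on a 0–3 scale, reversed = 3 − raw):
  item 6: 3 − 3 = 0
  item 8: 3 − 0 = 3
  item 10: 3 − 2 = 1
  item 11: 3 − 2 = 1
  item 15: 3 − 2 = 1
Scored: 0, 0, 1, 2, 0, 0, 2, 3, 2, 1, 1, 2, 1, 1, 1, 0
Total = 17

17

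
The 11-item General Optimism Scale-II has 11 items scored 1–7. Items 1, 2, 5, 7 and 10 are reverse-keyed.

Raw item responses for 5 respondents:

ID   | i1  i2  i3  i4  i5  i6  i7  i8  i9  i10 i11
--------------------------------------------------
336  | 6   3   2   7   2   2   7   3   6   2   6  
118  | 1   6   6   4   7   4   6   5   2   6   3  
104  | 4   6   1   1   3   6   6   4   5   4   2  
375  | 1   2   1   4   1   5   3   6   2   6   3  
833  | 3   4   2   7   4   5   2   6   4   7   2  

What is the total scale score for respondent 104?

36

Respondent 104 raw: 4, 6, 1, 1, 3, 6, 6, 4, 5, 4, 2.
Reverse-coded (on a 1–7 scale, reversed = 8 − raw):
  item 1: 8 − 4 = 4
  item 2: 8 − 6 = 2
  item 3: 1
  item 4: 1
  item 5: 8 − 3 = 5
  item 6: 6
  item 7: 8 − 6 = 2
  item 8: 4
  item 9: 5
  item 10: 8 − 4 = 4
  item 11: 2
Sum = 4 + 2 + 1 + 1 + 5 + 6 + 2 + 4 + 5 + 4 + 2 = 36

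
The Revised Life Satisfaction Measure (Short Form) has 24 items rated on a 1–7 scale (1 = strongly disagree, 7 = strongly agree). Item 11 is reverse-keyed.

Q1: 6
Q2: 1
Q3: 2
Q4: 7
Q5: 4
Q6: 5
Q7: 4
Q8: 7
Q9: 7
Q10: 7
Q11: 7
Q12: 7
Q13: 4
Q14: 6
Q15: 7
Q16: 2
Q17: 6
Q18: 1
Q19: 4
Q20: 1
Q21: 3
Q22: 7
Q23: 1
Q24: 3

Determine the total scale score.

103

Reverse-keyed items use 8 − raw:
  item 11: 8 − 7 = 1
After reverse-coding: 6, 1, 2, 7, 4, 5, 4, 7, 7, 7, 1, 7, 4, 6, 7, 2, 6, 1, 4, 1, 3, 7, 1, 3
Total = 6 + 1 + 2 + 7 + 4 + 5 + 4 + 7 + 7 + 7 + 1 + 7 + 4 + 6 + 7 + 2 + 6 + 1 + 4 + 1 + 3 + 7 + 1 + 3 = 103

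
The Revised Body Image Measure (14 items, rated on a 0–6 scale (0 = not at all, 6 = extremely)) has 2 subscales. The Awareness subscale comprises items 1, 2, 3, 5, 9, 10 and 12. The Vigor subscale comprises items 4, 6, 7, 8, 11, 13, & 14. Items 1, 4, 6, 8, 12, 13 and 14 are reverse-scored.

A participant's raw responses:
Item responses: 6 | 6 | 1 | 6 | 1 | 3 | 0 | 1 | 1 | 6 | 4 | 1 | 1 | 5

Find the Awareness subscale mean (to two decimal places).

2.86

Awareness items: 1, 2, 3, 5, 9, 10, 12.
Of these, items 1 and 12 are reverse-scored; on a 0–6 scale, reversed = 6 − raw.
  item 1: 6 − 6 = 0
  item 2: 6
  item 3: 1
  item 5: 1
  item 9: 1
  item 10: 6
  item 12: 6 − 1 = 5
Sum = 0 + 6 + 1 + 1 + 1 + 6 + 5 = 20
Mean = 20 / 7 = 2.86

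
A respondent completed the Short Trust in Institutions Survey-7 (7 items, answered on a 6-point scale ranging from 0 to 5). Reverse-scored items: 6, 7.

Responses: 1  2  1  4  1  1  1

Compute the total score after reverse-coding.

17

Raw sum = 11. Reverse-scored items: 6, 7; their raw sum = 2.
Each reversal replaces raw with 5 − raw, changing the total by 5 − 2·raw per item.
Total = 11 + 2·5 − 2·2 = 11 + 10 − 4 = 17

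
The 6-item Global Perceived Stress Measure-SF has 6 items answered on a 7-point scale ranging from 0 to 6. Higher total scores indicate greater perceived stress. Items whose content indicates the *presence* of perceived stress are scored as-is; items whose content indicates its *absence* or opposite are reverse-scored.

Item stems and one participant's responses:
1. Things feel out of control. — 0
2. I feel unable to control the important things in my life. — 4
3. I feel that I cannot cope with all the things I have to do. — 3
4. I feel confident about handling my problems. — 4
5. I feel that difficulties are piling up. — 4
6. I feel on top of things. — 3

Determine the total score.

16

Items 4, 6 describe the absence/opposite of perceived stress → reverse-score.
on a 0–6 scale, reversed = 6 − raw.
  item 1: 0
  item 2: 4
  item 3: 3
  item 4: 6 − 4 = 2
  item 5: 4
  item 6: 6 − 3 = 3
Total = 0 + 4 + 3 + 2 + 4 + 3 = 16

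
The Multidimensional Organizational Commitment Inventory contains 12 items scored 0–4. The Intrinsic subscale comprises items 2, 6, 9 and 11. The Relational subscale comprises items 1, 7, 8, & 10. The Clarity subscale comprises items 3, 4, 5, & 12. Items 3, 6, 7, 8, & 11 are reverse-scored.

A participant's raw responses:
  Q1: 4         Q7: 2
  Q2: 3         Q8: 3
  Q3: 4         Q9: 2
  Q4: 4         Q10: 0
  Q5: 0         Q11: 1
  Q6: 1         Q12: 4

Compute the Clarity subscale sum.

Clarity items: 3, 4, 5, 12.
Of these, item 3 is reverse-scored; reversed = (0+4) − raw = 4 − raw.
  item 3: 4 − 4 = 0
  item 4: 4
  item 5: 0
  item 12: 4
Sum = 0 + 4 + 0 + 4 = 8

8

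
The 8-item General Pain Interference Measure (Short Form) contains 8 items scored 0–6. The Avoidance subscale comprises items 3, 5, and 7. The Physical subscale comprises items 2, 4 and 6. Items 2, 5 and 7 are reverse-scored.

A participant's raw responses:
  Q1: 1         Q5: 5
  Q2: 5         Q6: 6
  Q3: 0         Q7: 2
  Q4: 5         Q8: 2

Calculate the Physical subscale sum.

Physical items: 2, 4, 6.
Of these, item 2 is reverse-scored; on a 0–6 scale, reversed = 6 − raw.
  item 2: 6 − 5 = 1
  item 4: 5
  item 6: 6
Sum = 1 + 5 + 6 = 12

12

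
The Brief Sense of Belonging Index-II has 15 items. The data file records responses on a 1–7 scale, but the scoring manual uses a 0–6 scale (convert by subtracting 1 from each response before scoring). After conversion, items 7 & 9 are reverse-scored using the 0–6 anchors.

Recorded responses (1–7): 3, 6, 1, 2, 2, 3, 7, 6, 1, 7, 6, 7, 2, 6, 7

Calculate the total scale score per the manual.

Convert to 0–6: 2, 5, 0, 1, 1, 2, 6, 5, 0, 6, 5, 6, 1, 5, 6
Reverse-coded (reversed = (0+6) − raw = 6 − raw):
  item 7: 6 − 6 = 0
  item 9: 6 − 0 = 6
Scored: 2, 5, 0, 1, 1, 2, 0, 5, 6, 6, 5, 6, 1, 5, 6
Total = 51

51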